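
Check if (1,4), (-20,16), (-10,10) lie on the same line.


1*(16-10) - 20*(10-4) - 10*(4-16)
= 6 - 120 + 120 = 6

No, not collinear (determinant = 6)


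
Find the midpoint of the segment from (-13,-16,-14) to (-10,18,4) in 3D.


Mx = (-13- 10)/2 = -11.5000
My = (-16+18)/2 = 1.0000
Mz = (-14+4)/2 = -5.0000

M = (-11.5000, 1.0000, -5.0000)


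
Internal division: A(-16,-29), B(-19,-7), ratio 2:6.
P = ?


Px = (2*(-19) + 6*(-16))/8 = -134/8 = -16.7500
Py = (2*(-7) + 6*(-29))/8 = -188/8 = -23.5000

P = (-16.7500, -23.5000)


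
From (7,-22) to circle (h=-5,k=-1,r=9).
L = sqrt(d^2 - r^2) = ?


d = sqrt((7+ 5)^2 + (-22+ 1)^2) = sqrt(144+441) = 24.1868
L = sqrt(585.0000 - 81) = sqrt(504.0000) = 22.4499

22.4499


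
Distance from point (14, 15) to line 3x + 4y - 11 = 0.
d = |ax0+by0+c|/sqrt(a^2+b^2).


|3*14 + 4*15 - 11| = |91| = 91
sqrt(9 + 16) = sqrt(25) = 5.0000
d = 91/sqrt(25) = 18.2000

18.2000


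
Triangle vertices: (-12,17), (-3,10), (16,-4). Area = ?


-12*(10+ 4) = -168
-3*(-4-17) = 63
16*(17-10) = 112
sum = 7
Area = |7|/2 = 3.5000

3.5000 sq units


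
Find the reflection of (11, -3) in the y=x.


Reflection rule for y=x: (y, x)
(11, -3) -> (-3, 11)

(-3, 11)


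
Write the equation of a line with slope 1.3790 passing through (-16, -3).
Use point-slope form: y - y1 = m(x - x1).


y + 3 = 1.3790(x + 16)
y = 1.3790x - 3 - 1.3790*(-16)
y = 1.3790x + 19.0640

y = 1.3790x + 19.0640


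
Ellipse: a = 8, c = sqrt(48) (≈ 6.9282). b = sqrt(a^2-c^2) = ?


b^2 = 8^2 - (sqrt(48))^2 = 64 - 48 = 16
b = sqrt(16) = 4

b = 4


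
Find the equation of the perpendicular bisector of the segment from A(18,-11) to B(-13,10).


Midpoint = (2.5, -0.5)
Slope of AB = dy/dx = 21/(-31) = -0.6774
Perp slope = -dx/dy = 31/21 = 1.4762
b = My - (perp slope)*Mx = -0.5 + (-31*2.5)/21 = -0.5 - 3.6905 = -4.1905

y = 1.4762x - 4.1905


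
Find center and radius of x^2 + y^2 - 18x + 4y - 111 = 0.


h = -D/2 = 18/2 = 9
k = -E/2 = -4/2 = -2
r^2 = h^2 + k^2 - F = 81 + 4 + 111 = 196
r = 14

Center (9, -2), radius = 14


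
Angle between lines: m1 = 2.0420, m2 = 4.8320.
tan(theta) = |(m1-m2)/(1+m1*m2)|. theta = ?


m1-m2 = -2.79
1+m1*m2 = 10.866944
tan(theta) = |-2.79/10.866944| = 0.256742
theta = arctan(|-2.79/10.866944|) = 14.3992 degrees (acute angle)

14.3992 degrees


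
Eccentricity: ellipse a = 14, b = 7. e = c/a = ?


c = sqrt(196-49) = sqrt(147) = 12.1244
e = c/a = sqrt(147)/14 = 0.8660

e = 0.8660


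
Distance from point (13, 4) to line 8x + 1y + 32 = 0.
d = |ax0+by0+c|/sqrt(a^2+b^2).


|8*13 + 1*4 + 32| = |140| = 140
sqrt(64 + 1) = sqrt(65) = 8.0623
d = 140/sqrt(65) = 17.3649

17.3649


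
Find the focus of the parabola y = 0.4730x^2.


a = 0.4730
4a = 1.8920
focus = (0, 1/1.8920) = (0, 0.5285)

Focus = (0, 0.5285)


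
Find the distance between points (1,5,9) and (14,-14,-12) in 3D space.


dx=13, dy=-19, dz=-21
d = sqrt(169+361+441) = sqrt(971) = 31.1609

31.1609


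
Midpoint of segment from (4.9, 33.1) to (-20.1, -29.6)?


Mx = (4.9 - 20.1)/2 = -15.2/2 = -7.6000
My = (33.1 - 29.6)/2 = 3.5/2 = 1.7500

(-7.6000, 1.7500)


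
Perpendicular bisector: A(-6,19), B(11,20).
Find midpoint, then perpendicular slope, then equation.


Midpoint = (2.5, 19.5)
Slope of AB = dy/dx = 1/17 = 0.0588
Perp slope = -dx/dy = -17/1 = -17.0000
b = My - (perp slope)*Mx = 19.5 + (17*2.5)/1 = 19.5 + 42.5000 = 62.0000

y = -17.0000x + 62.0000


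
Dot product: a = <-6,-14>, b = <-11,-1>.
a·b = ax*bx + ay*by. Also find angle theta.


a·b = -6*(-11) - 14*(-1) = 66 + 14 = 80
|a| = sqrt(36+196) = 15.2315
|b| = sqrt(121+1) = 11.0454
cos(theta) = 80/(sqrt(232)*sqrt(122)) = 80/sqrt(28304) = 0.475517
theta = arccos(80/sqrt(28304)) = 61.6070 degrees

a·b = 80, theta = 61.6070 deg


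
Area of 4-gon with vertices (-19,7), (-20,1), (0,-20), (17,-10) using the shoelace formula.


sum(xi*y_{i+1}) = -19*1 - 20*(-20) + 0*(-10) + 17*7 = 500
sum(yi*x_{i+1}) = 7*(-20) + 1*0 - 20*17 - 10*(-19) = -290
Area = |500 + 290|/2 = 790/2 = 395.0000

395.0000 sq units


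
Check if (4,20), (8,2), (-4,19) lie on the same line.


4*(2-19) + 8*(19-20) - 4*(20-2)
= -68 - 8 - 72 = -148

No, not collinear (determinant = -148)


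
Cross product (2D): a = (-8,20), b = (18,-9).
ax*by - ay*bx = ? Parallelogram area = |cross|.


cross = -8*(-9) - 20*18 = 72 - 360 = -288
Parallelogram area = |-288| = 288

cross = -288, parallelogram area = 288


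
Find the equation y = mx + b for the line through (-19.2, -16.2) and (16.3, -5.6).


m = (10.6)/(35.5) = 0.2986
b = y1 - m*x1 = -16.2 - (10.6*(-19.2))/(35.5) = -16.2 + 5.7330 = -10.4670

y = 0.2986x - 10.4670


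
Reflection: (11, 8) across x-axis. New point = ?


Reflection rule for x-axis: (x, -y)
(11, 8) -> (11, -8)

(11, -8)


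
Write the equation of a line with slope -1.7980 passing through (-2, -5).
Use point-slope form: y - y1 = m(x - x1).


y + 5 = -1.7980(x + 2)
y = -1.7980x - 5 + 1.7980*(-2)
y = -1.7980x - 8.5960

y = -1.7980x - 8.5960


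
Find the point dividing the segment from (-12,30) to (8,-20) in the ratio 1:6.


Px = (1*8 + 6*(-12))/7 = -64/7 = -9.1429
Py = (1*(-20) + 6*30)/7 = 160/7 = 22.8571

P = (-9.1429, 22.8571)


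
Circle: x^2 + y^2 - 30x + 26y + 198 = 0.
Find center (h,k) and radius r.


h = -D/2 = 30/2 = 15
k = -E/2 = -26/2 = -13
r^2 = h^2 + k^2 - F = 225 + 169 - 198 = 196
r = 14

Center (15, -13), radius = 14


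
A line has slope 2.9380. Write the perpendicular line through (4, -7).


Perpendicular slope = -1/m1 = -1/2.9380 = -0.3404
b2 = y0 - m2*x0 = -7 + 4/2.9380 = -7 + 1.3615 = -5.6385

y = -0.3404x - 5.6385


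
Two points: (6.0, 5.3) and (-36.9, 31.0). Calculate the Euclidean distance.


dx = -36.9 - 6.0 = -42.9
dy = 31.0 - 5.3 = 25.7
d = sqrt(1840.41 + 660.49) = sqrt(2500.9) = 50.0090

50.0090


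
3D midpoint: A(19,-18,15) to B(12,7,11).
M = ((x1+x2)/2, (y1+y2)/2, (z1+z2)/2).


Mx = (19+12)/2 = 15.5000
My = (-18+7)/2 = -5.5000
Mz = (15+11)/2 = 13.0000

M = (15.5000, -5.5000, 13.0000)


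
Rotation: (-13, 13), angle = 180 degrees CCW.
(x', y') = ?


cos(180) = -1, sin(180) = 0
x' = -13*(-1) - 13*0 = 13
y' = -13*0 + 13*(-1) = -13

(13, -13)


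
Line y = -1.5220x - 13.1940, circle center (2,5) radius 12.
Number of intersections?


Substitute y = -1.5220x - 13.1940: (x-2)^2 + (-1.5220x- 13.1940-5)^2 = 144
Expand to Ax^2 + Bx + C = 0, where b-k = -18.194
A = 1+m^2 = 3.316484
B = 2(m(b-k) - h) = 2(-1.5220*(-18.194) - 2) = 51.382536
C = h^2 + (b-k)^2 - r^2 = 4 + 331.021636 - 144 = 191.021636
disc = B^2-4AC = 2640.1650 - 2534.0808 = 106.0842
disc > 0

2 intersection points


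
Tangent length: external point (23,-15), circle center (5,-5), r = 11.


d = sqrt((23-5)^2 + (-15+ 5)^2) = sqrt(324+100) = 20.5913
L = sqrt(424.0000 - 121) = sqrt(303.0000) = 17.4069

17.4069


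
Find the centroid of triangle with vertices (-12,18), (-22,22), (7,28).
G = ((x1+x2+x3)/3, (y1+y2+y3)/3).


Gx = (-12- 22+7)/3 = -27/3 = -9.0000
Gy = (18+22+28)/3 = 68/3 = 22.6667

G = (-9.0000, 22.6667)


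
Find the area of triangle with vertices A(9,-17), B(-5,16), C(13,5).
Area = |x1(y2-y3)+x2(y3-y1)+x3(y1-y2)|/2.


9*(16-5) = 99
-5*(5+ 17) = -110
13*(-17-16) = -429
sum = -440
Area = |-440|/2 = 220.0000

220.0000 sq units


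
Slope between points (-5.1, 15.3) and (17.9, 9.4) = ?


dy = 9.4 - 15.3 = -5.9
dx = 17.9 + 5.1 = 23.0
m = -5.9/23.0 = -0.2565

m = -0.2565


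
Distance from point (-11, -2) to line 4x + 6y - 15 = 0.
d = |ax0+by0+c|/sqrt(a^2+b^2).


|4*(-11) + 6*(-2) - 15| = |-71| = 71
sqrt(16 + 36) = sqrt(52) = 7.2111
d = 71/sqrt(52) = 9.8459

9.8459


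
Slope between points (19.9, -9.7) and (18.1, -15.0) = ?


dy = -15.0 + 9.7 = -5.3
dx = 18.1 - 19.9 = -1.8
m = -5.3/(-1.8) = 2.9444

m = 2.9444


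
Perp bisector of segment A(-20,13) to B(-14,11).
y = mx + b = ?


Midpoint = (-17, 12)
Slope of AB = dy/dx = -2/6 = -0.3333
Perp slope = -dx/dy = 6/2 = 3.0000
b = My - (perp slope)*Mx = 12 + (6*(-17))/(-2) = 12 + 51.0000 = 63.0000

y = 3.0000x + 63.0000


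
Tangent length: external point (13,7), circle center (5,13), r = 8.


d = sqrt((13-5)^2 + (7-13)^2) = sqrt(64+36) = 10.0000
L = sqrt(100.0000 - 64) = sqrt(36.0000) = 6.0000

6.0000


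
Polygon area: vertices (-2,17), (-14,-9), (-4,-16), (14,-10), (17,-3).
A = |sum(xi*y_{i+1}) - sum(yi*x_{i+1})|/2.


sum(xi*y_{i+1}) = -2*(-9) - 14*(-16) - 4*(-10) + 14*(-3) + 17*17 = 529
sum(yi*x_{i+1}) = 17*(-14) - 9*(-4) - 16*14 - 10*17 - 3*(-2) = -590
Area = |529 + 590|/2 = 1119/2 = 559.5000

559.5000 sq units


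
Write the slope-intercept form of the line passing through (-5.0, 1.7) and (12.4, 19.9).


m = (18.2)/(17.4) = 1.0460
b = y1 - m*x1 = 1.7 - (18.2*(-5.0))/(17.4) = 1.7 + 5.2299 = 6.9299

y = 1.0460x + 6.9299


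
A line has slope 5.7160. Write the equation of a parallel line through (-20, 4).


Parallel lines have equal slopes.
m2 = 5.7160
b2 = 4 - 5.7160*(-20) = 118.3200

y = 5.7160x + 118.3200


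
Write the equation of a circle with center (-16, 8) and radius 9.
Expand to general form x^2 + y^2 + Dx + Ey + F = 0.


(x+ 16)^2 + (y-8)^2 = 9^2
D = -2h = 32, E = -2k = -16
F = h^2+k^2-r^2 = 256+64-81 = 239

x^2 + y^2 + 32x - 16y + 239 = 0


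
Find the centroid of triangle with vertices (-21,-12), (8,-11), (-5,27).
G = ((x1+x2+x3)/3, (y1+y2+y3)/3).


Gx = (-21+8- 5)/3 = -18/3 = -6.0000
Gy = (-12- 11+27)/3 = 4/3 = 1.3333

G = (-6.0000, 1.3333)


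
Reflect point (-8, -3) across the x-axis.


Reflection rule for x-axis: (x, -y)
(-8, -3) -> (-8, 3)

(-8, 3)


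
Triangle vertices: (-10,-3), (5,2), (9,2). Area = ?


-10*(2-2) = 0
5*(2+ 3) = 25
9*(-3-2) = -45
sum = -20
Area = |-20|/2 = 10.0000

10.0000 sq units


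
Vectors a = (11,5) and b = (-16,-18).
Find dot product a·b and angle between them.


a·b = 11*(-16) + 5*(-18) = -176 - 90 = -266
|a| = sqrt(121+25) = 12.0830
|b| = sqrt(256+324) = 24.0832
cos(theta) = -266/(sqrt(146)*sqrt(580)) = -266/sqrt(84680) = -0.914095
theta = arccos(-266/sqrt(84680)) = 156.0775 degrees

a·b = -266, theta = 156.0775 deg


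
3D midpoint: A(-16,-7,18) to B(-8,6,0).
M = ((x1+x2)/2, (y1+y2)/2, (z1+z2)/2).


Mx = (-16- 8)/2 = -12.0000
My = (-7+6)/2 = -0.5000
Mz = (18+0)/2 = 9.0000

M = (-12.0000, -0.5000, 9.0000)


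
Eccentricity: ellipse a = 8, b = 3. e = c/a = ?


c = sqrt(64-9) = sqrt(55) = 7.4162
e = c/a = sqrt(55)/8 = 0.9270

e = 0.9270


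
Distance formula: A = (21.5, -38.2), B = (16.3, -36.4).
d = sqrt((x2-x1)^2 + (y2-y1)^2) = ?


dx = 16.3 - 21.5 = -5.2
dy = -36.4 + 38.2 = 1.8
d = sqrt(27.04 + 3.24) = sqrt(30.28) = 5.5027

5.5027


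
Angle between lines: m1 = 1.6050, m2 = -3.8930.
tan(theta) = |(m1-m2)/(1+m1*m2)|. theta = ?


m1-m2 = 5.498
1+m1*m2 = -5.248265
tan(theta) = |5.498/(-5.248265)| = 1.047584
theta = arctan(|5.498/(-5.248265)|) = 46.3313 degrees (acute angle)

46.3313 degrees


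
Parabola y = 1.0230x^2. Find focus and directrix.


a = 1.0230
1/(4a) = 0.2444
Focus = (0, 0.2444)
Directrix: y = -0.2444

Focus = (0, 0.2444), Directrix: y = -0.2444


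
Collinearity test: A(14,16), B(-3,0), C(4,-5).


14*(0+ 5) - 3*(-5-16) + 4*(16-0)
= 70 + 63 + 64 = 197

No, not collinear (determinant = 197)


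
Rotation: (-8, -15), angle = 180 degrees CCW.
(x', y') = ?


cos(180) = -1, sin(180) = 0
x' = -8*(-1) + 15*0 = 8
y' = -8*0 - 15*(-1) = 15

(8, 15)


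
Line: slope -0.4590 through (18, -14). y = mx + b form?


y + 14 = -0.4590(x - 18)
y = -0.4590x - 14 + 0.4590*18
y = -0.4590x - 5.7380

y = -0.4590x - 5.7380


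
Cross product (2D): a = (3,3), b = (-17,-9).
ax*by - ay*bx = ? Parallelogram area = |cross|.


cross = 3*(-9) - 3*(-17) = -27 + 51 = 24
Parallelogram area = |24| = 24

cross = 24, parallelogram area = 24


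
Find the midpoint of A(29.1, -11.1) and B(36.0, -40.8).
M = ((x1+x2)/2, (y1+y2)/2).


Mx = (29.1 + 36.0)/2 = 65.1/2 = 32.5500
My = (-11.1 - 40.8)/2 = -51.9/2 = -25.9500

(32.5500, -25.9500)


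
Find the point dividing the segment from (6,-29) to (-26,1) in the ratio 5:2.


Px = (5*(-26) + 2*6)/7 = -118/7 = -16.8571
Py = (5*1 + 2*(-29))/7 = -53/7 = -7.5714

P = (-16.8571, -7.5714)


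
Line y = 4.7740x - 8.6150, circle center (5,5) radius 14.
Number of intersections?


Substitute y = 4.7740x - 8.6150: (x-5)^2 + (4.7740x- 8.6150-5)^2 = 196
Expand to Ax^2 + Bx + C = 0, where b-k = -13.615
A = 1+m^2 = 23.791076
B = 2(m(b-k) - h) = 2(4.7740*(-13.615) - 5) = -139.99602
C = h^2 + (b-k)^2 - r^2 = 25 + 185.368225 - 196 = 14.368225
disc = B^2-4AC = 19598.8856 - 1367.3421 = 18231.5435
disc > 0

2 intersection points


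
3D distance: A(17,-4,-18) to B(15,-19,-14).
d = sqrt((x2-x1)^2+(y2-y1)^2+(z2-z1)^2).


dx=-2, dy=-15, dz=4
d = sqrt(4+225+16) = sqrt(245) = 15.6525

15.6525


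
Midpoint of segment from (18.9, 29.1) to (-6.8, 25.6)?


Mx = (18.9 - 6.8)/2 = 12.1/2 = 6.0500
My = (29.1 + 25.6)/2 = 54.7/2 = 27.3500

(6.0500, 27.3500)


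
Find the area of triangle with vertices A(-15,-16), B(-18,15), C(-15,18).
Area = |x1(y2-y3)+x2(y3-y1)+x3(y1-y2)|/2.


-15*(15-18) = 45
-18*(18+ 16) = -612
-15*(-16-15) = 465
sum = -102
Area = |-102|/2 = 51.0000

51.0000 sq units


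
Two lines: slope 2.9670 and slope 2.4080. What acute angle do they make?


m1-m2 = 0.559
1+m1*m2 = 8.144536
tan(theta) = |0.559/8.144536| = 0.068635
theta = arctan(|0.559/8.144536|) = 3.9263 degrees (acute angle)

3.9263 degrees


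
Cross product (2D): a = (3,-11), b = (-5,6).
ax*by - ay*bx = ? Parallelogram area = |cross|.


cross = 3*6 + 11*(-5) = 18 - 55 = -37
Parallelogram area = |-37| = 37

cross = -37, parallelogram area = 37


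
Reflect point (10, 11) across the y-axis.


Reflection rule for y-axis: (-x, y)
(10, 11) -> (-10, 11)

(-10, 11)


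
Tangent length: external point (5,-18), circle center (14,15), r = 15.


d = sqrt((5-14)^2 + (-18-15)^2) = sqrt(81+1089) = 34.2053
L = sqrt(1170.0000 - 225) = sqrt(945.0000) = 30.7409

30.7409


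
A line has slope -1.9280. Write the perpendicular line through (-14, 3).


Perpendicular slope = -1/m1 = -1/(-1.9280) = 0.5187
b2 = y0 - m2*x0 = 3 - 14/(-1.9280) = 3 + 7.2614 = 10.2614

y = 0.5187x + 10.2614


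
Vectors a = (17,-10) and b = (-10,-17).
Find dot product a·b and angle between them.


a·b = 17*(-10) - 10*(-17) = -170 + 170 = 0
|a| = sqrt(289+100) = 19.7231
|b| = sqrt(100+289) = 19.7231
cos(theta) = 0/(sqrt(389)*sqrt(389)) = 0/sqrt(151321) = 0
theta = arccos(0/sqrt(151321)) = 90.0000 degrees

a·b = 0, theta = 90.0000 deg


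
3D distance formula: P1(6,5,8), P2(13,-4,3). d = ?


dx=7, dy=-9, dz=-5
d = sqrt(49+81+25) = sqrt(155) = 12.4499

12.4499


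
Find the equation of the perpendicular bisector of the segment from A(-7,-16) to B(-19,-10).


Midpoint = (-13, -13)
Slope of AB = dy/dx = 6/(-12) = -0.5000
Perp slope = -dx/dy = 12/6 = 2.0000
b = My - (perp slope)*Mx = -13 + (-12*(-13))/6 = -13 + 26.0000 = 13.0000

y = 2.0000x + 13.0000


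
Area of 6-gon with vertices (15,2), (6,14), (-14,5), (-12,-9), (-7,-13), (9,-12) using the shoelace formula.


sum(xi*y_{i+1}) = 15*14 + 6*5 - 14*(-9) - 12*(-13) - 7*(-12) + 9*2 = 624
sum(yi*x_{i+1}) = 2*6 + 14*(-14) + 5*(-12) - 9*(-7) - 13*9 - 12*15 = -478
Area = |624 + 478|/2 = 1102/2 = 551.0000

551.0000 sq units


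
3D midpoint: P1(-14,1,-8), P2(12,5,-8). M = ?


Mx = (-14+12)/2 = -1.0000
My = (1+5)/2 = 3.0000
Mz = (-8- 8)/2 = -8.0000

M = (-1.0000, 3.0000, -8.0000)


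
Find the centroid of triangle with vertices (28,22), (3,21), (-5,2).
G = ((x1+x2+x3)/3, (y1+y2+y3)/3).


Gx = (28+3- 5)/3 = 26/3 = 8.6667
Gy = (22+21+2)/3 = 45/3 = 15.0000

G = (8.6667, 15.0000)


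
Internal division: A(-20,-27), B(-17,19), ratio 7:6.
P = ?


Px = (7*(-17) + 6*(-20))/13 = -239/13 = -18.3846
Py = (7*19 + 6*(-27))/13 = -29/13 = -2.2308

P = (-18.3846, -2.2308)


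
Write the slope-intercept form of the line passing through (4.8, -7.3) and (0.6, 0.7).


m = (8.0)/(-4.2) = -1.9048
b = y1 - m*x1 = -7.3 - (8.0*4.8)/(-4.2) = -7.3 + 9.1429 = 1.8429

y = -1.9048x + 1.8429


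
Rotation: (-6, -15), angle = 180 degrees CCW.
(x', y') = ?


cos(180) = -1, sin(180) = 0
x' = -6*(-1) + 15*0 = 6
y' = -6*0 - 15*(-1) = 15

(6, 15)


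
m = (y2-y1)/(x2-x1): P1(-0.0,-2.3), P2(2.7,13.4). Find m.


dy = 13.4 + 2.3 = 15.7
dx = 2.7 + 0.0 = 2.7
m = 15.7/2.7 = 5.8148

m = 5.8148


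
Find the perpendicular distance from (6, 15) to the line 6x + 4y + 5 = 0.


|6*6 + 4*15 + 5| = |101| = 101
sqrt(36 + 16) = sqrt(52) = 7.2111
d = 101/sqrt(52) = 14.0062

14.0062


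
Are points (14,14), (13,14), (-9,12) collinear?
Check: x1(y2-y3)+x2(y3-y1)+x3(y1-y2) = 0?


14*(14-12) + 13*(12-14) - 9*(14-14)
= 28 - 26 + 0 = 2

No, not collinear (determinant = 2)


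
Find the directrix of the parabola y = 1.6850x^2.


a = 1.6850
1/(4a) = 0.1484
directrix: y = -0.1484 = -0.1484

y = -0.1484


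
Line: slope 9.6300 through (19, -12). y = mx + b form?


y + 12 = 9.6300(x - 19)
y = 9.6300x - 12 - 9.6300*19
y = 9.6300x - 194.9700

y = 9.6300x - 194.9700


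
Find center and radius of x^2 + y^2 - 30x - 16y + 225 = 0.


h = -D/2 = 30/2 = 15
k = -E/2 = 16/2 = 8
r^2 = h^2 + k^2 - F = 225 + 64 - 225 = 64
r = 8

Center (15, 8), radius = 8


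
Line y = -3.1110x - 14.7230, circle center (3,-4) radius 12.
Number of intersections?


Substitute y = -3.1110x - 14.7230: (x-3)^2 + (-3.1110x- 14.7230+ 4)^2 = 144
Expand to Ax^2 + Bx + C = 0, where b-k = -10.723
A = 1+m^2 = 10.678321
B = 2(m(b-k) - h) = 2(-3.1110*(-10.723) - 3) = 60.718506
C = h^2 + (b-k)^2 - r^2 = 9 + 114.982729 - 144 = -20.017271
disc = B^2-4AC = 3686.7370 + 855.0034 = 4541.7404
disc > 0

2 intersection points


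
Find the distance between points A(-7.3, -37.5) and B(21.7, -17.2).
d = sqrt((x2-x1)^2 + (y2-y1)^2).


dx = 21.7 + 7.3 = 29.0
dy = -17.2 + 37.5 = 20.3
d = sqrt(841.0 + 412.09) = sqrt(1253.09) = 35.3990

35.3990


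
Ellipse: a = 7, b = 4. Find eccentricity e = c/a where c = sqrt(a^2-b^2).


c = sqrt(49-16) = sqrt(33) = 5.7446
e = c/a = sqrt(33)/7 = 0.8207

e = 0.8207


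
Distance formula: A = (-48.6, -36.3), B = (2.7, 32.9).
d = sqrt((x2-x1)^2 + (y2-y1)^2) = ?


dx = 2.7 + 48.6 = 51.3
dy = 32.9 + 36.3 = 69.2
d = sqrt(2631.69 + 4788.64) = sqrt(7420.33) = 86.1413

86.1413


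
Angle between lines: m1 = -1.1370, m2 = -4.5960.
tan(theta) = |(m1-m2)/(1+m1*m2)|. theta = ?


m1-m2 = 3.459
1+m1*m2 = 6.225652
tan(theta) = |3.459/6.225652| = 0.555604
theta = arctan(|3.459/6.225652|) = 29.0567 degrees (acute angle)

29.0567 degrees


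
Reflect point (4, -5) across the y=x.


Reflection rule for y=x: (y, x)
(4, -5) -> (-5, 4)

(-5, 4)


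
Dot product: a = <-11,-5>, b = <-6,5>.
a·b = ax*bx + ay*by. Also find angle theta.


a·b = -11*(-6) - 5*5 = 66 - 25 = 41
|a| = sqrt(121+25) = 12.0830
|b| = sqrt(36+25) = 7.8102
cos(theta) = 41/(sqrt(146)*sqrt(61)) = 41/sqrt(8906) = 0.434453
theta = arccos(41/sqrt(8906)) = 64.2495 degrees

a·b = 41, theta = 64.2495 deg


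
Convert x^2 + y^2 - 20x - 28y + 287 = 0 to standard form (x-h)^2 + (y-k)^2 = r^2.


h = -D/2 = 20/2 = 10
k = -E/2 = 28/2 = 14
r^2 = h^2 + k^2 - F = 100 + 196 - 287 = 9
r = 3

Center (10, 14), radius = 3


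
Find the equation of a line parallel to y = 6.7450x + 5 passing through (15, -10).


Parallel lines have equal slopes.
m2 = 6.7450
b2 = -10 - 6.7450*15 = -111.1750

y = 6.7450x - 111.1750


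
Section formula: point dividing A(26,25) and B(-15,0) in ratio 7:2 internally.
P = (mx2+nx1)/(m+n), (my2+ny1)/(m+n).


Px = (7*(-15) + 2*26)/9 = -53/9 = -5.8889
Py = (7*0 + 2*25)/9 = 50/9 = 5.5556

P = (-5.8889, 5.5556)


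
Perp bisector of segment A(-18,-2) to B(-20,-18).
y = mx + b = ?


Midpoint = (-19, -10)
Slope of AB = dy/dx = -16/(-2) = 8.0000
Perp slope = -dx/dy = -2/16 = -0.1250
b = My - (perp slope)*Mx = -10 + (-2*(-19))/(-16) = -10 - 2.3750 = -12.3750

y = -0.1250x - 12.3750


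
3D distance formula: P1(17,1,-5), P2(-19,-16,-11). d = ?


dx=-36, dy=-17, dz=-6
d = sqrt(1296+289+36) = sqrt(1621) = 40.2616

40.2616


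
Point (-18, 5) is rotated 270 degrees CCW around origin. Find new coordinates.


cos(270) = 0, sin(270) = -1
x' = -18*0 - 5*(-1) = 5
y' = -18*(-1) + 5*0 = 18

(5, 18)


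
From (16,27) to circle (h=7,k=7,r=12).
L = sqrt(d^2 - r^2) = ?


d = sqrt((16-7)^2 + (27-7)^2) = sqrt(81+400) = 21.9317
L = sqrt(481.0000 - 144) = sqrt(337.0000) = 18.3576

18.3576


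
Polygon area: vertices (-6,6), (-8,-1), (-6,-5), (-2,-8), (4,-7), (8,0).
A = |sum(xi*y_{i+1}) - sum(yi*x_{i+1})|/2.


sum(xi*y_{i+1}) = -6*(-1) - 8*(-5) - 6*(-8) - 2*(-7) + 4*0 + 8*6 = 156
sum(yi*x_{i+1}) = 6*(-8) - 1*(-6) - 5*(-2) - 8*4 - 7*8 + 0*(-6) = -120
Area = |156 + 120|/2 = 276/2 = 138.0000

138.0000 sq units


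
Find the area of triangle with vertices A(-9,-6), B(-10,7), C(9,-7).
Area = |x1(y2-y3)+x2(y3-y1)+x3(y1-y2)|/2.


-9*(7+ 7) = -126
-10*(-7+ 6) = 10
9*(-6-7) = -117
sum = -233
Area = |-233|/2 = 116.5000

116.5000 sq units


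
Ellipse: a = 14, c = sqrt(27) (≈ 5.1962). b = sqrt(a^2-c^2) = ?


b^2 = 14^2 - (sqrt(27))^2 = 196 - 27 = 169
b = sqrt(169) = 13

b = 13


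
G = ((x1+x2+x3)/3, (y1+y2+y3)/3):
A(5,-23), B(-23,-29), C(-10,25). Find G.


Gx = (5- 23- 10)/3 = -28/3 = -9.3333
Gy = (-23- 29+25)/3 = -27/3 = -9.0000

G = (-9.3333, -9.0000)


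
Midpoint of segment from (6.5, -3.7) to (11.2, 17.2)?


Mx = (6.5 + 11.2)/2 = 17.7/2 = 8.8500
My = (-3.7 + 17.2)/2 = 13.5/2 = 6.7500

(8.8500, 6.7500)


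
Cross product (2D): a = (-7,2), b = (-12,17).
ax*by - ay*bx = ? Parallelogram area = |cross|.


cross = -7*17 - 2*(-12) = -119 + 24 = -95
Parallelogram area = |-95| = 95

cross = -95, parallelogram area = 95


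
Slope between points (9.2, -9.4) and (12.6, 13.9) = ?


dy = 13.9 + 9.4 = 23.3
dx = 12.6 - 9.2 = 3.4
m = 23.3/3.4 = 6.8529

m = 6.8529


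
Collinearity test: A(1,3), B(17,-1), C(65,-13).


1*(-1+ 13) + 17*(-13-3) + 65*(3+ 1)
= 12 - 272 + 260 = 0

Yes, collinear (determinant = 0)


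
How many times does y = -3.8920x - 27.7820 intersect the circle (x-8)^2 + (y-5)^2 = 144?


Substitute y = -3.8920x - 27.7820: (x-8)^2 + (-3.8920x- 27.7820-5)^2 = 144
Expand to Ax^2 + Bx + C = 0, where b-k = -32.782
A = 1+m^2 = 16.147664
B = 2(m(b-k) - h) = 2(-3.8920*(-32.782) - 8) = 239.175088
C = h^2 + (b-k)^2 - r^2 = 64 + 1074.659524 - 144 = 994.659524
disc = B^2-4AC = 57204.7227 - 64245.7112 = -7040.9885
disc < 0

0 intersection points


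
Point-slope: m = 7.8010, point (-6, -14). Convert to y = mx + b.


y + 14 = 7.8010(x + 6)
y = 7.8010x - 14 - 7.8010*(-6)
y = 7.8010x + 32.8060

y = 7.8010x + 32.8060


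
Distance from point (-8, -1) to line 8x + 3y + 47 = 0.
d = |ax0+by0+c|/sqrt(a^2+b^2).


|8*(-8) + 3*(-1) + 47| = |-20| = 20
sqrt(64 + 9) = sqrt(73) = 8.5440
d = 20/sqrt(73) = 2.3408

2.3408


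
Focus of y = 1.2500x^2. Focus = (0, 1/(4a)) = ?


a = 1.2500
4a = 5.0000
focus = (0, 1/5.0000) = (0, 0.2000)

Focus = (0, 0.2000)


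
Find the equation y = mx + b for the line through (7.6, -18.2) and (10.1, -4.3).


m = (13.9)/(2.5) = 5.5600
b = y1 - m*x1 = -18.2 - (13.9*7.6)/(2.5) = -18.2 - 42.2560 = -60.4560

y = 5.5600x - 60.4560


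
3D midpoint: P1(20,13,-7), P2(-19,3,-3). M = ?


Mx = (20- 19)/2 = 0.5000
My = (13+3)/2 = 8.0000
Mz = (-7- 3)/2 = -5.0000

M = (0.5000, 8.0000, -5.0000)


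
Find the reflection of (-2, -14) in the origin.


Reflection rule for origin: (-x, -y)
(-2, -14) -> (2, 14)

(2, 14)


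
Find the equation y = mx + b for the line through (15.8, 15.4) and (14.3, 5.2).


m = (-10.2)/(-1.5) = 6.8000
b = y1 - m*x1 = 15.4 - (-10.2*15.8)/(-1.5) = 15.4 - 107.4400 = -92.0400

y = 6.8000x - 92.0400


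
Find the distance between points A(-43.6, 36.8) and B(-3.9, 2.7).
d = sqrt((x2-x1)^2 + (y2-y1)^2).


dx = -3.9 + 43.6 = 39.7
dy = 2.7 - 36.8 = -34.1
d = sqrt(1576.09 + 1162.81) = sqrt(2738.9) = 52.3345

52.3345


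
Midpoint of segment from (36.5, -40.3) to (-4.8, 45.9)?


Mx = (36.5 - 4.8)/2 = 31.7/2 = 15.8500
My = (-40.3 + 45.9)/2 = 5.6/2 = 2.8000

(15.8500, 2.8000)


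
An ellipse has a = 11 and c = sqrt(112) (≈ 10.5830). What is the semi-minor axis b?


b^2 = 11^2 - (sqrt(112))^2 = 121 - 112 = 9
b = sqrt(9) = 3

b = 3


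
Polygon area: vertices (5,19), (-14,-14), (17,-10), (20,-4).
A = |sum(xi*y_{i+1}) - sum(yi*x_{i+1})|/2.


sum(xi*y_{i+1}) = 5*(-14) - 14*(-10) + 17*(-4) + 20*19 = 382
sum(yi*x_{i+1}) = 19*(-14) - 14*17 - 10*20 - 4*5 = -724
Area = |382 + 724|/2 = 1106/2 = 553.0000

553.0000 sq units


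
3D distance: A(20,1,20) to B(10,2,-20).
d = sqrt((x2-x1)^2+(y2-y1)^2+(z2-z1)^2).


dx=-10, dy=1, dz=-40
d = sqrt(100+1+1600) = sqrt(1701) = 41.2432

41.2432


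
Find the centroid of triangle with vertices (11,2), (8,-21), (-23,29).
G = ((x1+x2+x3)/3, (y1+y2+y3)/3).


Gx = (11+8- 23)/3 = -4/3 = -1.3333
Gy = (2- 21+29)/3 = 10/3 = 3.3333

G = (-1.3333, 3.3333)


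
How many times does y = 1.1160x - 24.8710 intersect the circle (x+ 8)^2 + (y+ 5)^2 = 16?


Substitute y = 1.1160x - 24.8710: (x+ 8)^2 + (1.1160x- 24.8710+ 5)^2 = 16
Expand to Ax^2 + Bx + C = 0, where b-k = -19.871
A = 1+m^2 = 2.245456
B = 2(m(b-k) - h) = 2(1.1160*(-19.871) + 8) = -28.352072
C = h^2 + (b-k)^2 - r^2 = 64 + 394.856641 - 16 = 442.856641
disc = B^2-4AC = 803.8400 - 3977.6604 = -3173.8204
disc < 0

0 intersection points


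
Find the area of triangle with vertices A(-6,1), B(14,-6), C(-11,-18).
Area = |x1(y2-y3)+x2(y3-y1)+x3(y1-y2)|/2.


-6*(-6+ 18) = -72
14*(-18-1) = -266
-11*(1+ 6) = -77
sum = -415
Area = |-415|/2 = 207.5000

207.5000 sq units


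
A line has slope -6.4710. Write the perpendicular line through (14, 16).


Perpendicular slope = -1/m1 = -1/(-6.4710) = 0.1545
b2 = y0 - m2*x0 = 16 + 14/(-6.4710) = 16 - 2.1635 = 13.8365

y = 0.1545x + 13.8365


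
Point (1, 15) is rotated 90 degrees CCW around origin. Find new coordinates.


cos(90) = 0, sin(90) = 1
x' = 1*0 - 15*1 = -15
y' = 1*1 + 15*0 = 1

(-15, 1)


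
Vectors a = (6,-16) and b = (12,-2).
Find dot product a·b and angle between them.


a·b = 6*12 - 16*(-2) = 72 + 32 = 104
|a| = sqrt(36+256) = 17.0880
|b| = sqrt(144+4) = 12.1655
cos(theta) = 104/(sqrt(292)*sqrt(148)) = 104/sqrt(43216) = 0.500278
theta = arccos(104/sqrt(43216)) = 59.9816 degrees

a·b = 104, theta = 59.9816 deg


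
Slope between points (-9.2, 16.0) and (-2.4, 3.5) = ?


dy = 3.5 - 16.0 = -12.5
dx = -2.4 + 9.2 = 6.8
m = -12.5/6.8 = -1.8382

m = -1.8382


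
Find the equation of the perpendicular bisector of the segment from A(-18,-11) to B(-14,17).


Midpoint = (-16, 3)
Slope of AB = dy/dx = 28/4 = 7.0000
Perp slope = -dx/dy = -4/28 = -0.1429
b = My - (perp slope)*Mx = 3 + (4*(-16))/28 = 3 - 2.2857 = 0.7143

y = -0.1429x + 0.7143


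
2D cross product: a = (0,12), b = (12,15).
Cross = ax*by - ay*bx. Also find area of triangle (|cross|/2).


cross = 0*15 - 12*12 = 0 - 144 = -144
Triangle area = |-144|/2 = 144/2 = 72.0000

cross = -144, triangle area = 72.0000


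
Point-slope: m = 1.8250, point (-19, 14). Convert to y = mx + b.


y - 14 = 1.8250(x + 19)
y = 1.8250x + 14 - 1.8250*(-19)
y = 1.8250x + 48.6750

y = 1.8250x + 48.6750


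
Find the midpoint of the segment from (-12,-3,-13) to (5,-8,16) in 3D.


Mx = (-12+5)/2 = -3.5000
My = (-3- 8)/2 = -5.5000
Mz = (-13+16)/2 = 1.5000

M = (-3.5000, -5.5000, 1.5000)


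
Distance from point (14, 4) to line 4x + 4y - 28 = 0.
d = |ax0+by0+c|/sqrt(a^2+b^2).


|4*14 + 4*4 - 28| = |44| = 44
sqrt(16 + 16) = sqrt(32) = 5.6569
d = 44/sqrt(32) = 7.7782

7.7782


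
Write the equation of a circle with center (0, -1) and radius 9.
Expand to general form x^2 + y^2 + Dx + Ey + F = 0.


(x-0)^2 + (y+ 1)^2 = 9^2
D = -2h = 0, E = -2k = 2
F = h^2+k^2-r^2 = 0+1-81 = -80

x^2 + y^2 + 2y - 80 = 0


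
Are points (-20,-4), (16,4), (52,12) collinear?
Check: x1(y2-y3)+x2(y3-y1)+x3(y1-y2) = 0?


-20*(4-12) + 16*(12+ 4) + 52*(-4-4)
= 160 + 256 - 416 = 0

Yes, collinear (determinant = 0)


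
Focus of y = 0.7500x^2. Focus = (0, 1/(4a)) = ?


a = 0.7500
4a = 3.0000
focus = (0, 1/3.0000) = (0, 0.3333)

Focus = (0, 0.3333)


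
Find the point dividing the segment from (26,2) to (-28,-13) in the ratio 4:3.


Px = (4*(-28) + 3*26)/7 = -34/7 = -4.8571
Py = (4*(-13) + 3*2)/7 = -46/7 = -6.5714

P = (-4.8571, -6.5714)


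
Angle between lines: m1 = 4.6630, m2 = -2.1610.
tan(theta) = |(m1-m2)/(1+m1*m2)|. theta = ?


m1-m2 = 6.824
1+m1*m2 = -9.076743
tan(theta) = |6.824/(-9.076743)| = 0.751812
theta = arctan(|6.824/(-9.076743)|) = 36.9363 degrees (acute angle)

36.9363 degrees


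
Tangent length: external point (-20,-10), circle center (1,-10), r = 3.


d = sqrt((-20-1)^2 + (-10+ 10)^2) = sqrt(441+0) = 21.0000
L = sqrt(441.0000 - 9) = sqrt(432.0000) = 20.7846

20.7846


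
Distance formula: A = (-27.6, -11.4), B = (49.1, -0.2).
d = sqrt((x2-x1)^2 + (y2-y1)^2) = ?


dx = 49.1 + 27.6 = 76.7
dy = -0.2 + 11.4 = 11.2
d = sqrt(5882.89 + 125.44) = sqrt(6008.33) = 77.5134

77.5134


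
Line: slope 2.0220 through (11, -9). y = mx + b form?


y + 9 = 2.0220(x - 11)
y = 2.0220x - 9 - 2.0220*11
y = 2.0220x - 31.2420

y = 2.0220x - 31.2420


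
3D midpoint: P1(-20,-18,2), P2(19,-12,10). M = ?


Mx = (-20+19)/2 = -0.5000
My = (-18- 12)/2 = -15.0000
Mz = (2+10)/2 = 6.0000

M = (-0.5000, -15.0000, 6.0000)


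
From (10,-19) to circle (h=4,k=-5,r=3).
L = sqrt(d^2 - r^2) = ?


d = sqrt((10-4)^2 + (-19+ 5)^2) = sqrt(36+196) = 15.2315
L = sqrt(232.0000 - 9) = sqrt(223.0000) = 14.9332

14.9332


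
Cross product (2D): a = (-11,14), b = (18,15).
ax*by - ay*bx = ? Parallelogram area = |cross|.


cross = -11*15 - 14*18 = -165 - 252 = -417
Parallelogram area = |-417| = 417

cross = -417, parallelogram area = 417


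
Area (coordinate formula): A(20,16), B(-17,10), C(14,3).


20*(10-3) = 140
-17*(3-16) = 221
14*(16-10) = 84
sum = 445
Area = |445|/2 = 222.5000

222.5000 sq units


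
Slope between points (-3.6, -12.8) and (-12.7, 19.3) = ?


dy = 19.3 + 12.8 = 32.1
dx = -12.7 + 3.6 = -9.1
m = 32.1/(-9.1) = -3.5275

m = -3.5275


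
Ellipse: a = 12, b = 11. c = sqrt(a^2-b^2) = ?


c^2 = 12^2 - 11^2 = 144 - 121 = 23
c = sqrt(23) = 4.7958

c = 4.7958


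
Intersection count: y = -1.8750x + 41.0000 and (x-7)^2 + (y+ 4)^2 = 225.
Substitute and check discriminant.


Substitute y = -1.8750x + 41.0000: (x-7)^2 + (-1.8750x+41.0000+ 4)^2 = 225
Expand to Ax^2 + Bx + C = 0, where b-k = 45
A = 1+m^2 = 4.515625
B = 2(m(b-k) - h) = 2(-1.8750*45 - 7) = -182.75
C = h^2 + (b-k)^2 - r^2 = 49 + 2025 - 225 = 1849
disc = B^2-4AC = 33397.5625 - 33397.5625 = 0
disc = 0

1 intersection point (tangent)


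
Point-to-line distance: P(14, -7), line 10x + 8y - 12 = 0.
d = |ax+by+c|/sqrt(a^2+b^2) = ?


|10*14 + 8*(-7) - 12| = |72| = 72
sqrt(100 + 64) = sqrt(164) = 12.8062
d = 72/sqrt(164) = 5.6223

5.6223


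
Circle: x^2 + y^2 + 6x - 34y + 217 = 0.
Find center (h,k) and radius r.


h = -D/2 = -6/2 = -3
k = -E/2 = 34/2 = 17
r^2 = h^2 + k^2 - F = 9 + 289 - 217 = 81
r = 9

Center (-3, 17), radius = 9


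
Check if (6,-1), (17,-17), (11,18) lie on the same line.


6*(-17-18) + 17*(18+ 1) + 11*(-1+ 17)
= -210 + 323 + 176 = 289

No, not collinear (determinant = 289)


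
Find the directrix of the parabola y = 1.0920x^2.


a = 1.0920
1/(4a) = 0.2289
directrix: y = -0.2289 = -0.2289

y = -0.2289


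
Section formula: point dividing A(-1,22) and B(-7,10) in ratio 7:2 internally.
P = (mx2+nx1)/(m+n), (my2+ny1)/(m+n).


Px = (7*(-7) + 2*(-1))/9 = -51/9 = -5.6667
Py = (7*10 + 2*22)/9 = 114/9 = 12.6667

P = (-5.6667, 12.6667)


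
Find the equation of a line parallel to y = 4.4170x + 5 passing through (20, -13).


Parallel lines have equal slopes.
m2 = 4.4170
b2 = -13 - 4.4170*20 = -101.3400

y = 4.4170x - 101.3400


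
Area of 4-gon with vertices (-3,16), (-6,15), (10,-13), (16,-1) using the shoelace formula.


sum(xi*y_{i+1}) = -3*15 - 6*(-13) + 10*(-1) + 16*16 = 279
sum(yi*x_{i+1}) = 16*(-6) + 15*10 - 13*16 - 1*(-3) = -151
Area = |279 + 151|/2 = 430/2 = 215.0000

215.0000 sq units


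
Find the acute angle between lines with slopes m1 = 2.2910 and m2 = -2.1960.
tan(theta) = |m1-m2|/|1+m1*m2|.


m1-m2 = 4.487
1+m1*m2 = -4.031036
tan(theta) = |4.487/(-4.031036)| = 1.113113
theta = arctan(|4.487/(-4.031036)|) = 48.0641 degrees (acute angle)

48.0641 degrees


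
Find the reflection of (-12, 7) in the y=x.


Reflection rule for y=x: (y, x)
(-12, 7) -> (7, -12)

(7, -12)


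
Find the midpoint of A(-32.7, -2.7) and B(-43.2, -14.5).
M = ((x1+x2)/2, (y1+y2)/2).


Mx = (-32.7 - 43.2)/2 = -75.9/2 = -37.9500
My = (-2.7 - 14.5)/2 = -17.2/2 = -8.6000

(-37.9500, -8.6000)


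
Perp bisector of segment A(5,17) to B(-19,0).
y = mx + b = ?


Midpoint = (-7, 8.5)
Slope of AB = dy/dx = -17/(-24) = 0.7083
Perp slope = -dx/dy = -24/17 = -1.4118
b = My - (perp slope)*Mx = 8.5 + (-24*(-7))/(-17) = 8.5 - 9.8824 = -1.3824

y = -1.4118x - 1.3824


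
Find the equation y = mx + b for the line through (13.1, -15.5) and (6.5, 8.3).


m = (23.8)/(-6.6) = -3.6061
b = y1 - m*x1 = -15.5 - (23.8*13.1)/(-6.6) = -15.5 + 47.2394 = 31.7394

y = -3.6061x + 31.7394


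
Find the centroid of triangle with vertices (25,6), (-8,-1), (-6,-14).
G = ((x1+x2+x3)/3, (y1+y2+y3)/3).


Gx = (25- 8- 6)/3 = 11/3 = 3.6667
Gy = (6- 1- 14)/3 = -9/3 = -3.0000

G = (3.6667, -3.0000)


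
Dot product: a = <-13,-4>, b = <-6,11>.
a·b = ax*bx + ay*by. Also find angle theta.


a·b = -13*(-6) - 4*11 = 78 - 44 = 34
|a| = sqrt(169+16) = 13.6015
|b| = sqrt(36+121) = 12.5300
cos(theta) = 34/(sqrt(185)*sqrt(157)) = 34/sqrt(29045) = 0.199500
theta = arccos(34/sqrt(29045)) = 78.4923 degrees

a·b = 34, theta = 78.4923 deg


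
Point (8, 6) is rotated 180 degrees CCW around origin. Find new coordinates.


cos(180) = -1, sin(180) = 0
x' = 8*(-1) - 6*0 = -8
y' = 8*0 + 6*(-1) = -6

(-8, -6)


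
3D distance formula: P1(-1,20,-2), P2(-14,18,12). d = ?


dx=-13, dy=-2, dz=14
d = sqrt(169+4+196) = sqrt(369) = 19.2094

19.2094


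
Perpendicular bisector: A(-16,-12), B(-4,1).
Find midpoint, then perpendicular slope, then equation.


Midpoint = (-10, -5.5)
Slope of AB = dy/dx = 13/12 = 1.0833
Perp slope = -dx/dy = -12/13 = -0.9231
b = My - (perp slope)*Mx = -5.5 + (12*(-10))/13 = -5.5 - 9.2308 = -14.7308

y = -0.9231x - 14.7308


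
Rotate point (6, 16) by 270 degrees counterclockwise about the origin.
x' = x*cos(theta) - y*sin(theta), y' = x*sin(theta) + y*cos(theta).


cos(270) = 0, sin(270) = -1
x' = 6*0 - 16*(-1) = 16
y' = 6*(-1) + 16*0 = -6

(16, -6)


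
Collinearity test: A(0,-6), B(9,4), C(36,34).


0*(4-34) + 9*(34+ 6) + 36*(-6-4)
= 0 + 360 - 360 = 0

Yes, collinear (determinant = 0)


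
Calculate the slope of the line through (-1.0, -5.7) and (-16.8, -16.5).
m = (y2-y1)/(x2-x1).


dy = -16.5 + 5.7 = -10.8
dx = -16.8 + 1.0 = -15.8
m = -10.8/(-15.8) = 0.6835

m = 0.6835


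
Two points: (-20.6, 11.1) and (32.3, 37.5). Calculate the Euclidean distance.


dx = 32.3 + 20.6 = 52.9
dy = 37.5 - 11.1 = 26.4
d = sqrt(2798.41 + 696.96) = sqrt(3495.37) = 59.1217

59.1217


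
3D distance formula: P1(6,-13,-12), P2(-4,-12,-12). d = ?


dx=-10, dy=1, dz=0
d = sqrt(100+1+0) = sqrt(101) = 10.0499

10.0499


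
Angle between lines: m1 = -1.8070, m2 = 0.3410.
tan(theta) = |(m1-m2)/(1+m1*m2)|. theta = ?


m1-m2 = -2.148
1+m1*m2 = 0.383813
tan(theta) = |-2.148/0.383813| = 5.596475
theta = arctan(|-2.148/0.383813|) = 79.8691 degrees (acute angle)

79.8691 degrees


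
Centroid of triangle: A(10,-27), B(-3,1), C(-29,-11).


Gx = (10- 3- 29)/3 = -22/3 = -7.3333
Gy = (-27+1- 11)/3 = -37/3 = -12.3333

G = (-7.3333, -12.3333)


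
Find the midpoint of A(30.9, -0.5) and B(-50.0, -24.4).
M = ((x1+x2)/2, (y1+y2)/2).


Mx = (30.9 - 50.0)/2 = -19.1/2 = -9.5500
My = (-0.5 - 24.4)/2 = -24.9/2 = -12.4500

(-9.5500, -12.4500)


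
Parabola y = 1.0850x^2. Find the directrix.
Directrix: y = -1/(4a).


a = 1.0850
1/(4a) = 0.2304
directrix: y = -0.2304 = -0.2304

y = -0.2304


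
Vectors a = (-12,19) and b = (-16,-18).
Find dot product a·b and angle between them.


a·b = -12*(-16) + 19*(-18) = 192 - 342 = -150
|a| = sqrt(144+361) = 22.4722
|b| = sqrt(256+324) = 24.0832
cos(theta) = -150/(sqrt(505)*sqrt(580)) = -150/sqrt(292900) = -0.277161
theta = arccos(-150/sqrt(292900)) = 106.0908 degrees

a·b = -150, theta = 106.0908 deg


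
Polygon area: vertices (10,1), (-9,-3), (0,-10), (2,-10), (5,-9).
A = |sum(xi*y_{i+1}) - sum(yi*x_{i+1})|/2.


sum(xi*y_{i+1}) = 10*(-3) - 9*(-10) + 0*(-10) + 2*(-9) + 5*1 = 47
sum(yi*x_{i+1}) = 1*(-9) - 3*0 - 10*2 - 10*5 - 9*10 = -169
Area = |47 + 169|/2 = 216/2 = 108.0000

108.0000 sq units


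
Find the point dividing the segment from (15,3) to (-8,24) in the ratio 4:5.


Px = (4*(-8) + 5*15)/9 = 43/9 = 4.7778
Py = (4*24 + 5*3)/9 = 111/9 = 12.3333

P = (4.7778, 12.3333)


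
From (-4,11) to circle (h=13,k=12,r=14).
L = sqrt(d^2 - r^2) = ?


d = sqrt((-4-13)^2 + (11-12)^2) = sqrt(289+1) = 17.0294
L = sqrt(290.0000 - 196) = sqrt(94.0000) = 9.6954

9.6954


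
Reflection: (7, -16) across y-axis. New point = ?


Reflection rule for y-axis: (-x, y)
(7, -16) -> (-7, -16)

(-7, -16)


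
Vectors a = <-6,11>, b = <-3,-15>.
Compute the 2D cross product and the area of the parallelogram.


cross = -6*(-15) - 11*(-3) = 90 + 33 = 123
Parallelogram area = |123| = 123

cross = 123, parallelogram area = 123


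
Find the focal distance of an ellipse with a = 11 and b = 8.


c^2 = 11^2 - 8^2 = 121 - 64 = 57
c = sqrt(57) = 7.5498

c = 7.5498


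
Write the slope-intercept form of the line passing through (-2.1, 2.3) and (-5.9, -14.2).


m = (-16.5)/(-3.8) = 4.3421
b = y1 - m*x1 = 2.3 - (-16.5*(-2.1))/(-3.8) = 2.3 + 9.1184 = 11.4184

y = 4.3421x + 11.4184


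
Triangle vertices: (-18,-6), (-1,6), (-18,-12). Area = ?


-18*(6+ 12) = -324
-1*(-12+ 6) = 6
-18*(-6-6) = 216
sum = -102
Area = |-102|/2 = 51.0000

51.0000 sq units


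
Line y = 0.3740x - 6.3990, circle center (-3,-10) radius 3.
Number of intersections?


Substitute y = 0.3740x - 6.3990: (x+ 3)^2 + (0.3740x- 6.3990+ 10)^2 = 9
Expand to Ax^2 + Bx + C = 0, where b-k = 3.601
A = 1+m^2 = 1.139876
B = 2(m(b-k) - h) = 2(0.3740*3.601 + 3) = 8.693548
C = h^2 + (b-k)^2 - r^2 = 9 + 12.967201 - 9 = 12.967201
disc = B^2-4AC = 75.5778 - 59.1240 = 16.4538
disc > 0

2 intersection points


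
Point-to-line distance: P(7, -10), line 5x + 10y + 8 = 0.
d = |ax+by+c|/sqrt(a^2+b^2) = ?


|5*7 + 10*(-10) + 8| = |-57| = 57
sqrt(25 + 100) = sqrt(125) = 11.1803
d = 57/sqrt(125) = 5.0982

5.0982


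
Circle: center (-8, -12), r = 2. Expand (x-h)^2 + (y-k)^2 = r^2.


(x+ 8)^2 + (y+ 12)^2 = 2^2
D = -2h = 16, E = -2k = 24
F = h^2+k^2-r^2 = 64+144-4 = 204

x^2 + y^2 + 16x + 24y + 204 = 0


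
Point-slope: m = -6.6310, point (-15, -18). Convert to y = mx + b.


y + 18 = -6.6310(x + 15)
y = -6.6310x - 18 + 6.6310*(-15)
y = -6.6310x - 117.4650

y = -6.6310x - 117.4650


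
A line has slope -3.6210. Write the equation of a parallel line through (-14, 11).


Parallel lines have equal slopes.
m2 = -3.6210
b2 = 11 + 3.6210*(-14) = -39.6940

y = -3.6210x - 39.6940


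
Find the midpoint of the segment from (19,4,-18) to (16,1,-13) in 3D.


Mx = (19+16)/2 = 17.5000
My = (4+1)/2 = 2.5000
Mz = (-18- 13)/2 = -15.5000

M = (17.5000, 2.5000, -15.5000)


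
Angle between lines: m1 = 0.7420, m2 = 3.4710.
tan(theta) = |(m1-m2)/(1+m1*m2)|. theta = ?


m1-m2 = -2.729
1+m1*m2 = 3.575482
tan(theta) = |-2.729/3.575482| = 0.763254
theta = arctan(|-2.729/3.575482|) = 37.3528 degrees (acute angle)

37.3528 degrees
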